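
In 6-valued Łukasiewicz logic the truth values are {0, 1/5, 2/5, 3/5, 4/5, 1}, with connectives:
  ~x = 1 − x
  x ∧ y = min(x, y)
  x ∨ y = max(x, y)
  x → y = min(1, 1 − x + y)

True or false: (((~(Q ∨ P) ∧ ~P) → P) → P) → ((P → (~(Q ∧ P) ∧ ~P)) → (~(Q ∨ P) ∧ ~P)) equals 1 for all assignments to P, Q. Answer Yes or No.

Counterexample: take P = 1/5, Q = 1.
Q ∨ P = 1 ∨ 1/5 = 1
~(Q ∨ P) = ~1 = 0
~P = ~1/5 = 4/5
~(Q ∨ P) ∧ ~P = 0 ∧ 4/5 = 0
(~(Q ∨ P) ∧ ~P) → P = 0 → 1/5 = 1
((~(Q ∨ P) ∧ ~P) → P) → P = 1 → 1/5 = 1/5
Q ∧ P = 1 ∧ 1/5 = 1/5
~(Q ∧ P) = ~1/5 = 4/5
~P = ~1/5 = 4/5
~(Q ∧ P) ∧ ~P = 4/5 ∧ 4/5 = 4/5
P → (~(Q ∧ P) ∧ ~P) = 1/5 → 4/5 = 1
Q ∨ P = 1 ∨ 1/5 = 1
~(Q ∨ P) = ~1 = 0
~P = ~1/5 = 4/5
~(Q ∨ P) ∧ ~P = 0 ∧ 4/5 = 0
(P → (~(Q ∧ P) ∧ ~P)) → (~(Q ∨ P) ∧ ~P) = 1 → 0 = 0
(((~(Q ∨ P) ∧ ~P) → P) → P) → ((P → (~(Q ∧ P) ∧ ~P)) → (~(Q ∨ P) ∧ ~P)) = 1/5 → 0 = 4/5
This gives 4/5 ≠ 1.

No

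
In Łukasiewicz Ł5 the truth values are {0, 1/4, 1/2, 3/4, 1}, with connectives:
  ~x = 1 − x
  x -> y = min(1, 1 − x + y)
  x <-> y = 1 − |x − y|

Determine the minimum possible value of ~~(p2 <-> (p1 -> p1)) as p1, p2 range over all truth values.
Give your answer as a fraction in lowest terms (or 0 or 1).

Take p1 = 0, p2 = 0:
p1 -> p1 = 0 -> 0 = 1
p2 <-> (p1 -> p1) = 0 <-> 1 = 0
~(p2 <-> (p1 -> p1)) = ~0 = 1
~~(p2 <-> (p1 -> p1)) = ~1 = 0
No assignment yields a value below 0, so this is the minimum.

0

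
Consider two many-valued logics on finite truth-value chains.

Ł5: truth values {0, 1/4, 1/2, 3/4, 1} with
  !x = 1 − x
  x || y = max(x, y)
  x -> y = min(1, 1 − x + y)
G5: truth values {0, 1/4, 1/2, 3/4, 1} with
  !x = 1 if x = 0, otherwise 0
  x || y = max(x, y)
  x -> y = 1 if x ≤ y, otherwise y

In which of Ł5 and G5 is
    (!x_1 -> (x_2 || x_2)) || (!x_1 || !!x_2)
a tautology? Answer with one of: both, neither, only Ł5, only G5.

In Ł5: at x_1 = 1/4, x_2 = 0 the value is 3/4 — not a tautology.
In G5: every assignment gives 1 — tautology.

only G5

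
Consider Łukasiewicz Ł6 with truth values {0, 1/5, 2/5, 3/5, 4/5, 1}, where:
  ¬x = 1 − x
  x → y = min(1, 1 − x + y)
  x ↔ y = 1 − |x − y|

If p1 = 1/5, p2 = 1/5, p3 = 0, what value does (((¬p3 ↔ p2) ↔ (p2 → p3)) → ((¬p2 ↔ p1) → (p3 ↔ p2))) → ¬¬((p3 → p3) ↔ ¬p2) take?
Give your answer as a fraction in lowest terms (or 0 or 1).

¬p3 = ¬0 = 1
¬p3 ↔ p2 = 1 ↔ 1/5 = 1/5
p2 → p3 = 1/5 → 0 = 4/5
(¬p3 ↔ p2) ↔ (p2 → p3) = 1/5 ↔ 4/5 = 2/5
¬p2 = ¬1/5 = 4/5
¬p2 ↔ p1 = 4/5 ↔ 1/5 = 2/5
p3 ↔ p2 = 0 ↔ 1/5 = 4/5
(¬p2 ↔ p1) → (p3 ↔ p2) = 2/5 → 4/5 = 1
((¬p3 ↔ p2) ↔ (p2 → p3)) → ((¬p2 ↔ p1) → (p3 ↔ p2)) = 2/5 → 1 = 1
p3 → p3 = 0 → 0 = 1
¬p2 = ¬1/5 = 4/5
(p3 → p3) ↔ ¬p2 = 1 ↔ 4/5 = 4/5
¬((p3 → p3) ↔ ¬p2) = ¬4/5 = 1/5
¬¬((p3 → p3) ↔ ¬p2) = ¬1/5 = 4/5
(((¬p3 ↔ p2) ↔ (p2 → p3)) → ((¬p2 ↔ p1) → (p3 ↔ p2))) → ¬¬((p3 → p3) ↔ ¬p2) = 1 → 4/5 = 4/5

4/5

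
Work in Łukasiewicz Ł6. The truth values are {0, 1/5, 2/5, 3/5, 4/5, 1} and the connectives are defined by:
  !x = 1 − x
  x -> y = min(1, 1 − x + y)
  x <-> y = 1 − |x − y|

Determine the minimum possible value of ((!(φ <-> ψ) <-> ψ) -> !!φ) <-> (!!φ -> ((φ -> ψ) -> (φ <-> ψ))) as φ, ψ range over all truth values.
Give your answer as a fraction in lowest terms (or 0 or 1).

0

Take φ = 0, ψ = 0:
φ <-> ψ = 0 <-> 0 = 1
!(φ <-> ψ) = !1 = 0
!(φ <-> ψ) <-> ψ = 0 <-> 0 = 1
!φ = !0 = 1
!!φ = !1 = 0
(!(φ <-> ψ) <-> ψ) -> !!φ = 1 -> 0 = 0
!φ = !0 = 1
!!φ = !1 = 0
φ -> ψ = 0 -> 0 = 1
φ <-> ψ = 0 <-> 0 = 1
(φ -> ψ) -> (φ <-> ψ) = 1 -> 1 = 1
!!φ -> ((φ -> ψ) -> (φ <-> ψ)) = 0 -> 1 = 1
((!(φ <-> ψ) <-> ψ) -> !!φ) <-> (!!φ -> ((φ -> ψ) -> (φ <-> ψ))) = 0 <-> 1 = 0
No assignment yields a value below 0, so this is the minimum.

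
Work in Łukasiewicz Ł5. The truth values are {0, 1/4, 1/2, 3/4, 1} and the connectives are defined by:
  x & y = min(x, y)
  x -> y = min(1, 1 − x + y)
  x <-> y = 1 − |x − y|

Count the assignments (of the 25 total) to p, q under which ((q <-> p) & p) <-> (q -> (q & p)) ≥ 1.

value 1: 5 assignments (counts)
value 3/4: 6 assignments
value 1/2: 7 assignments
value 1/4: 5 assignments
value 0: 2 assignments
So 5 of the 25 assignments meet the threshold.

5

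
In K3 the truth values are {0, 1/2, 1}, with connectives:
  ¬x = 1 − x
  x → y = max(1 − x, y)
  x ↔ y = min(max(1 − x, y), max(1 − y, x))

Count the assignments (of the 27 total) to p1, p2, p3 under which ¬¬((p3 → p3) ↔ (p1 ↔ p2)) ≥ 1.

4

value 1: 4 assignments (counts)
value 1/2: 19 assignments
value 0: 4 assignments
So 4 of the 27 assignments meet the threshold.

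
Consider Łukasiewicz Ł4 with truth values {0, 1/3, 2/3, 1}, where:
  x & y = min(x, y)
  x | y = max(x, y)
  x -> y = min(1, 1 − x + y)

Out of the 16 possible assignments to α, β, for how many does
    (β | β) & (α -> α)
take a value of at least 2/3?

α = 0, β = 0 ↦ 0  <
α = 0, β = 1/3 ↦ 1/3  <
α = 0, β = 2/3 ↦ 2/3  ≥
α = 0, β = 1 ↦ 1  ≥
α = 1/3, β = 0 ↦ 0  <
α = 1/3, β = 1/3 ↦ 1/3  <
α = 1/3, β = 2/3 ↦ 2/3  ≥
α = 1/3, β = 1 ↦ 1  ≥
α = 2/3, β = 0 ↦ 0  <
α = 2/3, β = 1/3 ↦ 1/3  <
α = 2/3, β = 2/3 ↦ 2/3  ≥
α = 2/3, β = 1 ↦ 1  ≥
α = 1, β = 0 ↦ 0  <
α = 1, β = 1/3 ↦ 1/3  <
α = 1, β = 2/3 ↦ 2/3  ≥
α = 1, β = 1 ↦ 1  ≥
So 8 of the 16 assignments meet the threshold.

8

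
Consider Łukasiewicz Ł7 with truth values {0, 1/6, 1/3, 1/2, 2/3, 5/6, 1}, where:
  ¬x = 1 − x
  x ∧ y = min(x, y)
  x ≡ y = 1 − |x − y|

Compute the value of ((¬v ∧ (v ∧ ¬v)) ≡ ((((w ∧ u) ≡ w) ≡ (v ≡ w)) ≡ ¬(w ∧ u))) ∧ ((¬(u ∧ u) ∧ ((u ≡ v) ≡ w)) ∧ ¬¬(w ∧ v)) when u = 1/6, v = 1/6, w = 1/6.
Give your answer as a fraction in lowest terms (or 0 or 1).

¬v = ¬1/6 = 5/6
¬v = ¬1/6 = 5/6
v ∧ ¬v = 1/6 ∧ 5/6 = 1/6
¬v ∧ (v ∧ ¬v) = 5/6 ∧ 1/6 = 1/6
w ∧ u = 1/6 ∧ 1/6 = 1/6
(w ∧ u) ≡ w = 1/6 ≡ 1/6 = 1
v ≡ w = 1/6 ≡ 1/6 = 1
((w ∧ u) ≡ w) ≡ (v ≡ w) = 1 ≡ 1 = 1
w ∧ u = 1/6 ∧ 1/6 = 1/6
¬(w ∧ u) = ¬1/6 = 5/6
(((w ∧ u) ≡ w) ≡ (v ≡ w)) ≡ ¬(w ∧ u) = 1 ≡ 5/6 = 5/6
(¬v ∧ (v ∧ ¬v)) ≡ ((((w ∧ u) ≡ w) ≡ (v ≡ w)) ≡ ¬(w ∧ u)) = 1/6 ≡ 5/6 = 1/3
u ∧ u = 1/6 ∧ 1/6 = 1/6
¬(u ∧ u) = ¬1/6 = 5/6
u ≡ v = 1/6 ≡ 1/6 = 1
(u ≡ v) ≡ w = 1 ≡ 1/6 = 1/6
¬(u ∧ u) ∧ ((u ≡ v) ≡ w) = 5/6 ∧ 1/6 = 1/6
w ∧ v = 1/6 ∧ 1/6 = 1/6
¬(w ∧ v) = ¬1/6 = 5/6
¬¬(w ∧ v) = ¬5/6 = 1/6
(¬(u ∧ u) ∧ ((u ≡ v) ≡ w)) ∧ ¬¬(w ∧ v) = 1/6 ∧ 1/6 = 1/6
((¬v ∧ (v ∧ ¬v)) ≡ ((((w ∧ u) ≡ w) ≡ (v ≡ w)) ≡ ¬(w ∧ u))) ∧ ((¬(u ∧ u) ∧ ((u ≡ v) ≡ w)) ∧ ¬¬(w ∧ v)) = 1/3 ∧ 1/6 = 1/6

1/6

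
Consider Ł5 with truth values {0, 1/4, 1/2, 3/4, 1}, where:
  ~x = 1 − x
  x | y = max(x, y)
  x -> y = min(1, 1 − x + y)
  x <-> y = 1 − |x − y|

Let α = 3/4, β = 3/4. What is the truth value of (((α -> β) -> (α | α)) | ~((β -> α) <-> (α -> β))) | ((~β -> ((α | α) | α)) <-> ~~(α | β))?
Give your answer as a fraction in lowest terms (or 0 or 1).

3/4

α -> β = 3/4 -> 3/4 = 1
α | α = 3/4 | 3/4 = 3/4
(α -> β) -> (α | α) = 1 -> 3/4 = 3/4
β -> α = 3/4 -> 3/4 = 1
α -> β = 3/4 -> 3/4 = 1
(β -> α) <-> (α -> β) = 1 <-> 1 = 1
~((β -> α) <-> (α -> β)) = ~1 = 0
((α -> β) -> (α | α)) | ~((β -> α) <-> (α -> β)) = 3/4 | 0 = 3/4
~β = ~3/4 = 1/4
α | α = 3/4 | 3/4 = 3/4
(α | α) | α = 3/4 | 3/4 = 3/4
~β -> ((α | α) | α) = 1/4 -> 3/4 = 1
α | β = 3/4 | 3/4 = 3/4
~(α | β) = ~3/4 = 1/4
~~(α | β) = ~1/4 = 3/4
(~β -> ((α | α) | α)) <-> ~~(α | β) = 1 <-> 3/4 = 3/4
(((α -> β) -> (α | α)) | ~((β -> α) <-> (α -> β))) | ((~β -> ((α | α) | α)) <-> ~~(α | β)) = 3/4 | 3/4 = 3/4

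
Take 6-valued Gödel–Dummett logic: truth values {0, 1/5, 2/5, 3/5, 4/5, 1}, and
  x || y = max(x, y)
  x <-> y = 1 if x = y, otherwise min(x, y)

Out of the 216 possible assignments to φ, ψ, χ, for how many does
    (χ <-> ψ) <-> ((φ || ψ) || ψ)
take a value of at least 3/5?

85

value 1: 46 assignments (counts)
value 4/5: 16 assignments (counts)
value 3/5: 23 assignments (counts)
value 2/5: 32 assignments
value 1/5: 43 assignments
value 0: 56 assignments
So 85 of the 216 assignments meet the threshold.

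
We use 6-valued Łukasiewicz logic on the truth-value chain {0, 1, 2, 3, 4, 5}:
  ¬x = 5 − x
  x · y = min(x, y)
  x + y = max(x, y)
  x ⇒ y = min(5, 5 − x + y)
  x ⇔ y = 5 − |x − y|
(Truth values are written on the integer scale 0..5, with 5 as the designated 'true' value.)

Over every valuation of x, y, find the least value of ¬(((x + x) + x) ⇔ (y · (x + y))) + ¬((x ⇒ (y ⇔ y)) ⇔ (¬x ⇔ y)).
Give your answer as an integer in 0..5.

Take x = 2, y = 2:
x + x = 2 + 2 = 2
(x + x) + x = 2 + 2 = 2
x + y = 2 + 2 = 2
y · (x + y) = 2 · 2 = 2
((x + x) + x) ⇔ (y · (x + y)) = 2 ⇔ 2 = 5
¬(((x + x) + x) ⇔ (y · (x + y))) = ¬5 = 0
y ⇔ y = 2 ⇔ 2 = 5
x ⇒ (y ⇔ y) = 2 ⇒ 5 = 5
¬x = ¬2 = 3
¬x ⇔ y = 3 ⇔ 2 = 4
(x ⇒ (y ⇔ y)) ⇔ (¬x ⇔ y) = 5 ⇔ 4 = 4
¬((x ⇒ (y ⇔ y)) ⇔ (¬x ⇔ y)) = ¬4 = 1
¬(((x + x) + x) ⇔ (y · (x + y))) + ¬((x ⇒ (y ⇔ y)) ⇔ (¬x ⇔ y)) = 0 + 1 = 1
No assignment yields a value below 1, so this is the minimum.

1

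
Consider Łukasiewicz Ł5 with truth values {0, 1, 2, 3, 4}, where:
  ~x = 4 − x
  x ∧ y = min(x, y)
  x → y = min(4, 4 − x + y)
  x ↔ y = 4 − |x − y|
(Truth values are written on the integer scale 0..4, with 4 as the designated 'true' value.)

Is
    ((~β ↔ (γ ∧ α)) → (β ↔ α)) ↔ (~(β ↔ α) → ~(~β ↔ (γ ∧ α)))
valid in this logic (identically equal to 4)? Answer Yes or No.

At α = 3, β = 4, γ = 3, for instance:
~β = ~4 = 0
γ ∧ α = 3 ∧ 3 = 3
~β ↔ (γ ∧ α) = 0 ↔ 3 = 1
β ↔ α = 4 ↔ 3 = 3
(~β ↔ (γ ∧ α)) → (β ↔ α) = 1 → 3 = 4
~(β ↔ α) = ~3 = 1
~(~β ↔ (γ ∧ α)) = ~1 = 3
~(β ↔ α) → ~(~β ↔ (γ ∧ α)) = 1 → 3 = 4
((~β ↔ (γ ∧ α)) → (β ↔ α)) ↔ (~(β ↔ α) → ~(~β ↔ (γ ∧ α))) = 4 ↔ 4 = 4
and checking the remaining 124 assignments likewise gives ≥ 4 in every case.

Yes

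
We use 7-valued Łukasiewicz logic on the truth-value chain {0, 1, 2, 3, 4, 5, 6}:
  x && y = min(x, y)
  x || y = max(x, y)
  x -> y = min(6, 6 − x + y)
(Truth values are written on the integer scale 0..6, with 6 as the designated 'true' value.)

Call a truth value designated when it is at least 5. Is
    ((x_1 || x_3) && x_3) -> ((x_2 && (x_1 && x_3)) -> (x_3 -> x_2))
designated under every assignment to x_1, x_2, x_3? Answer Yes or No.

Yes

At x_1 = 1, x_2 = 4, x_3 = 6, for instance:
x_1 || x_3 = 1 || 6 = 6
(x_1 || x_3) && x_3 = 6 && 6 = 6
x_1 && x_3 = 1 && 6 = 1
x_2 && (x_1 && x_3) = 4 && 1 = 1
x_3 -> x_2 = 6 -> 4 = 4
(x_2 && (x_1 && x_3)) -> (x_3 -> x_2) = 1 -> 4 = 6
((x_1 || x_3) && x_3) -> ((x_2 && (x_1 && x_3)) -> (x_3 -> x_2)) = 6 -> 6 = 6
and checking the remaining 342 assignments likewise gives ≥ 5 in every case.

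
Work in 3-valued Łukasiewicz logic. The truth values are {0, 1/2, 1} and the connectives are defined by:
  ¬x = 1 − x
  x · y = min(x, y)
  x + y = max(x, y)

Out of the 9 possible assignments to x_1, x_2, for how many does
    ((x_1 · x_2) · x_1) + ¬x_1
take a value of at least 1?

x_1 = 0, x_2 = 0 ↦ 1  ≥
x_1 = 0, x_2 = 1/2 ↦ 1  ≥
x_1 = 0, x_2 = 1 ↦ 1  ≥
x_1 = 1/2, x_2 = 0 ↦ 1/2  <
x_1 = 1/2, x_2 = 1/2 ↦ 1/2  <
x_1 = 1/2, x_2 = 1 ↦ 1/2  <
x_1 = 1, x_2 = 0 ↦ 0  <
x_1 = 1, x_2 = 1/2 ↦ 1/2  <
x_1 = 1, x_2 = 1 ↦ 1  ≥
So 4 of the 9 assignments meet the threshold.

4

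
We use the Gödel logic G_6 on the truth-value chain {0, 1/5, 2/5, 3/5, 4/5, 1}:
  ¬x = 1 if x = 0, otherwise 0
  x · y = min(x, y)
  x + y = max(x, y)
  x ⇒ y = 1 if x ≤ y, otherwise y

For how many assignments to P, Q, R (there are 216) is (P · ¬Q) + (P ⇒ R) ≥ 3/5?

value 1: 131 assignments (counts)
value 4/5: 9 assignments (counts)
value 3/5: 13 assignments (counts)
value 2/5: 17 assignments
value 1/5: 21 assignments
value 0: 25 assignments
So 153 of the 216 assignments meet the threshold.

153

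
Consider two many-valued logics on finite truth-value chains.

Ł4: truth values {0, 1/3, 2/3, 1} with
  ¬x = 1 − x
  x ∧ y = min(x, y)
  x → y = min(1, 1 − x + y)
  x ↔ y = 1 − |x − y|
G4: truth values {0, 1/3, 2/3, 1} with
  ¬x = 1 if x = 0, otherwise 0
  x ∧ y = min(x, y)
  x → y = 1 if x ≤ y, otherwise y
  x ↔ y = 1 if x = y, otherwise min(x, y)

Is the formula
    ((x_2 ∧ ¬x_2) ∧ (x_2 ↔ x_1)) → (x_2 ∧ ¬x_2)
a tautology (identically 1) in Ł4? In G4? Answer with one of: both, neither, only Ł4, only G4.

In Ł4: every assignment gives 1 — tautology.
In G4: every assignment gives 1 — tautology.

both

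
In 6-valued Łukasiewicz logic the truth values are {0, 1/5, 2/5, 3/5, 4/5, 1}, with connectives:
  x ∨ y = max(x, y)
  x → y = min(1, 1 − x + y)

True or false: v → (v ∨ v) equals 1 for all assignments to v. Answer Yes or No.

v = 0 ↦ 1
v = 1/5 ↦ 1
v = 2/5 ↦ 1
v = 3/5 ↦ 1
v = 4/5 ↦ 1
v = 1 ↦ 1
Every assignment gives a value ≥ 1.

Yes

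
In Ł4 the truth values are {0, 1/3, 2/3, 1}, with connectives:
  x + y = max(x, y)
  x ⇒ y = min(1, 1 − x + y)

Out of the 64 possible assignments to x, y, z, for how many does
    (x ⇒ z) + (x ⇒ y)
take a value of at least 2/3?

value 1: 50 assignments (counts)
value 2/3: 9 assignments (counts)
value 1/3: 4 assignments
value 0: 1 assignment
So 59 of the 64 assignments meet the threshold.

59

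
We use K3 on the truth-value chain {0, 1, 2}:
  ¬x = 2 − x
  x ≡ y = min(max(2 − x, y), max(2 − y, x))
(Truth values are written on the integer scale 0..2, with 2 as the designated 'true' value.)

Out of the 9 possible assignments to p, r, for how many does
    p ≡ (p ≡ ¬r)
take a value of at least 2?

p = 0, r = 0 ↦ 2  ≥
p = 0, r = 1 ↦ 1  <
p = 0, r = 2 ↦ 0  <
p = 1, r = 0 ↦ 1  <
p = 1, r = 1 ↦ 1  <
p = 1, r = 2 ↦ 1  <
p = 2, r = 0 ↦ 2  ≥
p = 2, r = 1 ↦ 1  <
p = 2, r = 2 ↦ 0  <
So 2 of the 9 assignments meet the threshold.

2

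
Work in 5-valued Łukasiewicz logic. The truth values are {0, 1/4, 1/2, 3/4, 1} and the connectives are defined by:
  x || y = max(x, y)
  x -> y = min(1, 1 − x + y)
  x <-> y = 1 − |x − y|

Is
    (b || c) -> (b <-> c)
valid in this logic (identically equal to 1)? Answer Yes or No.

Counterexample: take b = 0, c = 3/4.
b || c = 0 || 3/4 = 3/4
b <-> c = 0 <-> 3/4 = 1/4
(b || c) -> (b <-> c) = 3/4 -> 1/4 = 1/2
This gives 1/2 ≠ 1.

No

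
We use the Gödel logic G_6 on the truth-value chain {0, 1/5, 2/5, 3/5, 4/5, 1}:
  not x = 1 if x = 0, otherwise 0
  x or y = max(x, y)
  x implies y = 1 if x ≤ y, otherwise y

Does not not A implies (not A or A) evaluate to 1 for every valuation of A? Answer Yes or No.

No

Counterexample: take A = 1/5.
not A = not 1/5 = 0
not not A = not 0 = 1
not A = not 1/5 = 0
not A or A = 0 or 1/5 = 1/5
not not A implies (not A or A) = 1 implies 1/5 = 1/5
This gives 1/5 ≠ 1.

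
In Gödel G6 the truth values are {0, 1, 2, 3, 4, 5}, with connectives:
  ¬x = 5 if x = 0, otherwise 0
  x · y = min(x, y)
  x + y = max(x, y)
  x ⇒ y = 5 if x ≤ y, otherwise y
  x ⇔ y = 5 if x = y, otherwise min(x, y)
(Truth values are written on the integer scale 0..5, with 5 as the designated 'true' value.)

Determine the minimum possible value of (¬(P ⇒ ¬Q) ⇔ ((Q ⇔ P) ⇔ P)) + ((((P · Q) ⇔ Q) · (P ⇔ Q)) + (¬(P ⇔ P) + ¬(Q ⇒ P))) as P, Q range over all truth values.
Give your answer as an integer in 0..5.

1

Take P = 2, Q = 1:
¬Q = ¬1 = 0
P ⇒ ¬Q = 2 ⇒ 0 = 0
¬(P ⇒ ¬Q) = ¬0 = 5
Q ⇔ P = 1 ⇔ 2 = 1
(Q ⇔ P) ⇔ P = 1 ⇔ 2 = 1
¬(P ⇒ ¬Q) ⇔ ((Q ⇔ P) ⇔ P) = 5 ⇔ 1 = 1
P · Q = 2 · 1 = 1
(P · Q) ⇔ Q = 1 ⇔ 1 = 5
P ⇔ Q = 2 ⇔ 1 = 1
((P · Q) ⇔ Q) · (P ⇔ Q) = 5 · 1 = 1
P ⇔ P = 2 ⇔ 2 = 5
¬(P ⇔ P) = ¬5 = 0
Q ⇒ P = 1 ⇒ 2 = 5
¬(Q ⇒ P) = ¬5 = 0
¬(P ⇔ P) + ¬(Q ⇒ P) = 0 + 0 = 0
(((P · Q) ⇔ Q) · (P ⇔ Q)) + (¬(P ⇔ P) + ¬(Q ⇒ P)) = 1 + 0 = 1
(¬(P ⇒ ¬Q) ⇔ ((Q ⇔ P) ⇔ P)) + ((((P · Q) ⇔ Q) · (P ⇔ Q)) + (¬(P ⇔ P) + ¬(Q ⇒ P))) = 1 + 1 = 1
No assignment yields a value below 1, so this is the minimum.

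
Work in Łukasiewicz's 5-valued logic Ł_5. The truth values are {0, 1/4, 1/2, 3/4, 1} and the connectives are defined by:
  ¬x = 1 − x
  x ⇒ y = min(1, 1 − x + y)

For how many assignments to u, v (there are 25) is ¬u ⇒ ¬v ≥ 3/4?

value 1: 15 assignments (counts)
value 3/4: 4 assignments (counts)
value 1/2: 3 assignments
value 1/4: 2 assignments
value 0: 1 assignment
So 19 of the 25 assignments meet the threshold.

19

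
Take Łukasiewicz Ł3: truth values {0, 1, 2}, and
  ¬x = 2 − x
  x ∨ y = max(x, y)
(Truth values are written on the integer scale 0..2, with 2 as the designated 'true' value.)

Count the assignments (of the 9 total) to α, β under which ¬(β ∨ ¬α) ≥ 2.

1

α = 0, β = 0 ↦ 0  <
α = 0, β = 1 ↦ 0  <
α = 0, β = 2 ↦ 0  <
α = 1, β = 0 ↦ 1  <
α = 1, β = 1 ↦ 1  <
α = 1, β = 2 ↦ 0  <
α = 2, β = 0 ↦ 2  ≥
α = 2, β = 1 ↦ 1  <
α = 2, β = 2 ↦ 0  <
So 1 of the 9 assignments meets the threshold.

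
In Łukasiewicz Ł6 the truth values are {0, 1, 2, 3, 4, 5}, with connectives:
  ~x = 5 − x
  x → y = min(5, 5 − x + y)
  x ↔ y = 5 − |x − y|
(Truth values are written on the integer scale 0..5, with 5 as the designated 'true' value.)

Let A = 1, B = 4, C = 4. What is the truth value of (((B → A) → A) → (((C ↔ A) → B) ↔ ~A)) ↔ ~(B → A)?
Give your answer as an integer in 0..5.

3

B → A = 4 → 1 = 2
(B → A) → A = 2 → 1 = 4
C ↔ A = 4 ↔ 1 = 2
(C ↔ A) → B = 2 → 4 = 5
~A = ~1 = 4
((C ↔ A) → B) ↔ ~A = 5 ↔ 4 = 4
((B → A) → A) → (((C ↔ A) → B) ↔ ~A) = 4 → 4 = 5
B → A = 4 → 1 = 2
~(B → A) = ~2 = 3
(((B → A) → A) → (((C ↔ A) → B) ↔ ~A)) ↔ ~(B → A) = 5 ↔ 3 = 3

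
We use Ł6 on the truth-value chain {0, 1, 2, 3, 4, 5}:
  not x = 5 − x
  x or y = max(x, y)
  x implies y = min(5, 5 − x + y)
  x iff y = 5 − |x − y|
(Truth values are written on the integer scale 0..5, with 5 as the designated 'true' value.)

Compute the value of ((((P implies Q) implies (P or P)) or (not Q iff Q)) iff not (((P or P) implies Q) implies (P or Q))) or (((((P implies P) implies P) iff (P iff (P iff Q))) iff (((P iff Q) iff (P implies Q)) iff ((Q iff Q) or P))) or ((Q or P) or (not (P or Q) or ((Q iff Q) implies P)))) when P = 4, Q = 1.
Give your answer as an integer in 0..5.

P implies Q = 4 implies 1 = 2
P or P = 4 or 4 = 4
(P implies Q) implies (P or P) = 2 implies 4 = 5
not Q = not 1 = 4
not Q iff Q = 4 iff 1 = 2
((P implies Q) implies (P or P)) or (not Q iff Q) = 5 or 2 = 5
P or P = 4 or 4 = 4
(P or P) implies Q = 4 implies 1 = 2
P or Q = 4 or 1 = 4
((P or P) implies Q) implies (P or Q) = 2 implies 4 = 5
not (((P or P) implies Q) implies (P or Q)) = not 5 = 0
(((P implies Q) implies (P or P)) or (not Q iff Q)) iff not (((P or P) implies Q) implies (P or Q)) = 5 iff 0 = 0
P implies P = 4 implies 4 = 5
(P implies P) implies P = 5 implies 4 = 4
P iff Q = 4 iff 1 = 2
P iff (P iff Q) = 4 iff 2 = 3
((P implies P) implies P) iff (P iff (P iff Q)) = 4 iff 3 = 4
P iff Q = 4 iff 1 = 2
P implies Q = 4 implies 1 = 2
(P iff Q) iff (P implies Q) = 2 iff 2 = 5
Q iff Q = 1 iff 1 = 5
(Q iff Q) or P = 5 or 4 = 5
((P iff Q) iff (P implies Q)) iff ((Q iff Q) or P) = 5 iff 5 = 5
(((P implies P) implies P) iff (P iff (P iff Q))) iff (((P iff Q) iff (P implies Q)) iff ((Q iff Q) or P)) = 4 iff 5 = 4
Q or P = 1 or 4 = 4
P or Q = 4 or 1 = 4
not (P or Q) = not 4 = 1
Q iff Q = 1 iff 1 = 5
(Q iff Q) implies P = 5 implies 4 = 4
not (P or Q) or ((Q iff Q) implies P) = 1 or 4 = 4
(Q or P) or (not (P or Q) or ((Q iff Q) implies P)) = 4 or 4 = 4
((((P implies P) implies P) iff (P iff (P iff Q))) iff (((P iff Q) iff (P implies Q)) iff ((Q iff Q) or P))) or ((Q or P) or (not (P or Q) or ((Q iff Q) implies P))) = 4 or 4 = 4
((((P implies Q) implies (P or P)) or (not Q iff Q)) iff not (((P or P) implies Q) implies (P or Q))) or (((((P implies P) implies P) iff (P iff (P iff Q))) iff (((P iff Q) iff (P implies Q)) iff ((Q iff Q) or P))) or ((Q or P) or (not (P or Q) or ((Q iff Q) implies P)))) = 0 or 4 = 4

4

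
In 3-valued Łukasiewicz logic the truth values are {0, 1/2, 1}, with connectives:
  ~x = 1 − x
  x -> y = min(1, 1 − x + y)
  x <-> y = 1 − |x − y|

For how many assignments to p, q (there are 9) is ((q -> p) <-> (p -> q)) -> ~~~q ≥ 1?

p = 0, q = 0 ↦ 1  ≥
p = 0, q = 1/2 ↦ 1  ≥
p = 0, q = 1 ↦ 1  ≥
p = 1/2, q = 0 ↦ 1  ≥
p = 1/2, q = 1/2 ↦ 1/2  <
p = 1/2, q = 1 ↦ 1/2  <
p = 1, q = 0 ↦ 1  ≥
p = 1, q = 1/2 ↦ 1  ≥
p = 1, q = 1 ↦ 0  <
So 6 of the 9 assignments meet the threshold.

6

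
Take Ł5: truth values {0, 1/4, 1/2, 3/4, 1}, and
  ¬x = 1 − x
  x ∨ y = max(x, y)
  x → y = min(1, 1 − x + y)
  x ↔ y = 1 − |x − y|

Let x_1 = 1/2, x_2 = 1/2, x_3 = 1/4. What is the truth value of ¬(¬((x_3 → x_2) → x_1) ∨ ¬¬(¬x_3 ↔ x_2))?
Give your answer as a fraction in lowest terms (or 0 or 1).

x_3 → x_2 = 1/4 → 1/2 = 1
(x_3 → x_2) → x_1 = 1 → 1/2 = 1/2
¬((x_3 → x_2) → x_1) = ¬1/2 = 1/2
¬x_3 = ¬1/4 = 3/4
¬x_3 ↔ x_2 = 3/4 ↔ 1/2 = 3/4
¬(¬x_3 ↔ x_2) = ¬3/4 = 1/4
¬¬(¬x_3 ↔ x_2) = ¬1/4 = 3/4
¬((x_3 → x_2) → x_1) ∨ ¬¬(¬x_3 ↔ x_2) = 1/2 ∨ 3/4 = 3/4
¬(¬((x_3 → x_2) → x_1) ∨ ¬¬(¬x_3 ↔ x_2)) = ¬3/4 = 1/4

1/4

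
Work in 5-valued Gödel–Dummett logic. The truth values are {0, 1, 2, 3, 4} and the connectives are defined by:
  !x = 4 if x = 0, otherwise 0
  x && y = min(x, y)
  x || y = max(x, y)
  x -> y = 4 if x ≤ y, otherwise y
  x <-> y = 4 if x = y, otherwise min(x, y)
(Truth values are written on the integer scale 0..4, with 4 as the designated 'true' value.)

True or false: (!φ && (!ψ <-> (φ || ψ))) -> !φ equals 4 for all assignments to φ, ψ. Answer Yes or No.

At φ = 2, ψ = 3, for instance:
!φ = !2 = 0
!ψ = !3 = 0
φ || ψ = 2 || 3 = 3
!ψ <-> (φ || ψ) = 0 <-> 3 = 0
!φ && (!ψ <-> (φ || ψ)) = 0 && 0 = 0
(!φ && (!ψ <-> (φ || ψ))) -> !φ = 0 -> 0 = 4
and checking the remaining 24 assignments likewise gives ≥ 4 in every case.

Yes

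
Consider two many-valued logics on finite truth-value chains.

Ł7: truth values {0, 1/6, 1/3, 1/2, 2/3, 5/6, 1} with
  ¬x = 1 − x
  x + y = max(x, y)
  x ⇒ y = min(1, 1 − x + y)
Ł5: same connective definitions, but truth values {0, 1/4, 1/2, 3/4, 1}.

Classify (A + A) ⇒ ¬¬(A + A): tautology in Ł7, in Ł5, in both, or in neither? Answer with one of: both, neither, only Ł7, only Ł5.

In Ł7: every assignment gives 1 — tautology.
In Ł5: every assignment gives 1 — tautology.

both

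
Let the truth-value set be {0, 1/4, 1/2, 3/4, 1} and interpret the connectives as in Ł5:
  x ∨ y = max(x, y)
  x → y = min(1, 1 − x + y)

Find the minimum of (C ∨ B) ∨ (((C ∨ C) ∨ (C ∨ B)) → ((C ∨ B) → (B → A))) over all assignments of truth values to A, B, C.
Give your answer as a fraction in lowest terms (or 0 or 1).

Take A = 0, B = 3/4, C = 0:
C ∨ B = 0 ∨ 3/4 = 3/4
C ∨ C = 0 ∨ 0 = 0
C ∨ B = 0 ∨ 3/4 = 3/4
(C ∨ C) ∨ (C ∨ B) = 0 ∨ 3/4 = 3/4
C ∨ B = 0 ∨ 3/4 = 3/4
B → A = 3/4 → 0 = 1/4
(C ∨ B) → (B → A) = 3/4 → 1/4 = 1/2
((C ∨ C) ∨ (C ∨ B)) → ((C ∨ B) → (B → A)) = 3/4 → 1/2 = 3/4
(C ∨ B) ∨ (((C ∨ C) ∨ (C ∨ B)) → ((C ∨ B) → (B → A))) = 3/4 ∨ 3/4 = 3/4
No assignment yields a value below 3/4, so this is the minimum.

3/4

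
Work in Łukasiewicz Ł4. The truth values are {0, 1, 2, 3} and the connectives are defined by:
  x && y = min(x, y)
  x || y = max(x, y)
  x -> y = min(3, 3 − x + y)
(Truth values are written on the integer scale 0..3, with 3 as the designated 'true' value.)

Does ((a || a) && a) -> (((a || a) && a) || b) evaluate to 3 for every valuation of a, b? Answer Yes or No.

Yes

a = 0, b = 0 ↦ 3
a = 0, b = 1 ↦ 3
a = 0, b = 2 ↦ 3
a = 0, b = 3 ↦ 3
a = 1, b = 0 ↦ 3
a = 1, b = 1 ↦ 3
a = 1, b = 2 ↦ 3
a = 1, b = 3 ↦ 3
a = 2, b = 0 ↦ 3
a = 2, b = 1 ↦ 3
a = 2, b = 2 ↦ 3
a = 2, b = 3 ↦ 3
a = 3, b = 0 ↦ 3
a = 3, b = 1 ↦ 3
a = 3, b = 2 ↦ 3
a = 3, b = 3 ↦ 3
Every assignment gives a value ≥ 3.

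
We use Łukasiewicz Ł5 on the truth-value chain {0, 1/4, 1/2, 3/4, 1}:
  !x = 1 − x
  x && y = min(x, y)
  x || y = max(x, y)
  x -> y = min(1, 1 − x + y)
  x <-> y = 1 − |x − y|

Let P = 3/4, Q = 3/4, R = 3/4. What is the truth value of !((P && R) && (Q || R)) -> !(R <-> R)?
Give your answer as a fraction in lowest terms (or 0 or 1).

3/4

P && R = 3/4 && 3/4 = 3/4
Q || R = 3/4 || 3/4 = 3/4
(P && R) && (Q || R) = 3/4 && 3/4 = 3/4
!((P && R) && (Q || R)) = !3/4 = 1/4
R <-> R = 3/4 <-> 3/4 = 1
!(R <-> R) = !1 = 0
!((P && R) && (Q || R)) -> !(R <-> R) = 1/4 -> 0 = 3/4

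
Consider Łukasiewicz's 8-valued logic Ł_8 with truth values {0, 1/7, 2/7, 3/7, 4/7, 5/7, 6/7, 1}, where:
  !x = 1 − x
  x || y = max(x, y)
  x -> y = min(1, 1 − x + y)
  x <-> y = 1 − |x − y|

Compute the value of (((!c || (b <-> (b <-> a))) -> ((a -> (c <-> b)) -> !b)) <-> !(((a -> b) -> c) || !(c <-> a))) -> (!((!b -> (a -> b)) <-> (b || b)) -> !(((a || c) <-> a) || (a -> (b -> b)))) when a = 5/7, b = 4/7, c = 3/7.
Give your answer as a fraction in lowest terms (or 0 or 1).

!c = !3/7 = 4/7
b <-> a = 4/7 <-> 5/7 = 6/7
b <-> (b <-> a) = 4/7 <-> 6/7 = 5/7
!c || (b <-> (b <-> a)) = 4/7 || 5/7 = 5/7
c <-> b = 3/7 <-> 4/7 = 6/7
a -> (c <-> b) = 5/7 -> 6/7 = 1
!b = !4/7 = 3/7
(a -> (c <-> b)) -> !b = 1 -> 3/7 = 3/7
(!c || (b <-> (b <-> a))) -> ((a -> (c <-> b)) -> !b) = 5/7 -> 3/7 = 5/7
a -> b = 5/7 -> 4/7 = 6/7
(a -> b) -> c = 6/7 -> 3/7 = 4/7
c <-> a = 3/7 <-> 5/7 = 5/7
!(c <-> a) = !5/7 = 2/7
((a -> b) -> c) || !(c <-> a) = 4/7 || 2/7 = 4/7
!(((a -> b) -> c) || !(c <-> a)) = !4/7 = 3/7
((!c || (b <-> (b <-> a))) -> ((a -> (c <-> b)) -> !b)) <-> !(((a -> b) -> c) || !(c <-> a)) = 5/7 <-> 3/7 = 5/7
!b = !4/7 = 3/7
a -> b = 5/7 -> 4/7 = 6/7
!b -> (a -> b) = 3/7 -> 6/7 = 1
b || b = 4/7 || 4/7 = 4/7
(!b -> (a -> b)) <-> (b || b) = 1 <-> 4/7 = 4/7
!((!b -> (a -> b)) <-> (b || b)) = !4/7 = 3/7
a || c = 5/7 || 3/7 = 5/7
(a || c) <-> a = 5/7 <-> 5/7 = 1
b -> b = 4/7 -> 4/7 = 1
a -> (b -> b) = 5/7 -> 1 = 1
((a || c) <-> a) || (a -> (b -> b)) = 1 || 1 = 1
!(((a || c) <-> a) || (a -> (b -> b))) = !1 = 0
!((!b -> (a -> b)) <-> (b || b)) -> !(((a || c) <-> a) || (a -> (b -> b))) = 3/7 -> 0 = 4/7
(((!c || (b <-> (b <-> a))) -> ((a -> (c <-> b)) -> !b)) <-> !(((a -> b) -> c) || !(c <-> a))) -> (!((!b -> (a -> b)) <-> (b || b)) -> !(((a || c) <-> a) || (a -> (b -> b)))) = 5/7 -> 4/7 = 6/7

6/7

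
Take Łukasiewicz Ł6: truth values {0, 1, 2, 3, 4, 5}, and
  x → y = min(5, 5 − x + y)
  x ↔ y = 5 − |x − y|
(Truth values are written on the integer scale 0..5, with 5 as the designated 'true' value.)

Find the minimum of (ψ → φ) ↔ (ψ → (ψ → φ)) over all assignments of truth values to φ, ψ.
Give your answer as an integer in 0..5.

Take φ = 0, ψ = 2:
ψ → φ = 2 → 0 = 3
ψ → φ = 2 → 0 = 3
ψ → (ψ → φ) = 2 → 3 = 5
(ψ → φ) ↔ (ψ → (ψ → φ)) = 3 ↔ 5 = 3
No assignment yields a value below 3, so this is the minimum.

3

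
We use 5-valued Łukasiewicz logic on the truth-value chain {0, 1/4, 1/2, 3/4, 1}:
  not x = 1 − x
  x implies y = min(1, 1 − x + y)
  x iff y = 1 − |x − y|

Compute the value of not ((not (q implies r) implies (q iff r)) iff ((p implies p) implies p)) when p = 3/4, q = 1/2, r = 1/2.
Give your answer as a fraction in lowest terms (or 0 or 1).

1/4

q implies r = 1/2 implies 1/2 = 1
not (q implies r) = not 1 = 0
q iff r = 1/2 iff 1/2 = 1
not (q implies r) implies (q iff r) = 0 implies 1 = 1
p implies p = 3/4 implies 3/4 = 1
(p implies p) implies p = 1 implies 3/4 = 3/4
(not (q implies r) implies (q iff r)) iff ((p implies p) implies p) = 1 iff 3/4 = 3/4
not ((not (q implies r) implies (q iff r)) iff ((p implies p) implies p)) = not 3/4 = 1/4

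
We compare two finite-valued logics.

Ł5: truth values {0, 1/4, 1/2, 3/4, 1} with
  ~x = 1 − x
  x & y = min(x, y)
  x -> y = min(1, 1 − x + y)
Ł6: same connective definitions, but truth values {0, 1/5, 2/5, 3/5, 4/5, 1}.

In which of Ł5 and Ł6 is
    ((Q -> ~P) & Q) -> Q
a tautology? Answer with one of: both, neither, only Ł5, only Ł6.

In Ł5: every assignment gives 1 — tautology.
In Ł6: every assignment gives 1 — tautology.

both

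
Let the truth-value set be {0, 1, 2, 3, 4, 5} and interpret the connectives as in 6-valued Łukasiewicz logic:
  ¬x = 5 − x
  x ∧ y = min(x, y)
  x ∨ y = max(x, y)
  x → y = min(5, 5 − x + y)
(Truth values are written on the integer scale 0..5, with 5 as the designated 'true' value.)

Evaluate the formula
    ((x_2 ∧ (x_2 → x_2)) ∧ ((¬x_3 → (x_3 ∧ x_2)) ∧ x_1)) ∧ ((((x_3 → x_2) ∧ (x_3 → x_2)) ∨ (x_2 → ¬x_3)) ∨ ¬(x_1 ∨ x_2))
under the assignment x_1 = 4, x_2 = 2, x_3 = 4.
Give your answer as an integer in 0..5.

2

x_2 → x_2 = 2 → 2 = 5
x_2 ∧ (x_2 → x_2) = 2 ∧ 5 = 2
¬x_3 = ¬4 = 1
x_3 ∧ x_2 = 4 ∧ 2 = 2
¬x_3 → (x_3 ∧ x_2) = 1 → 2 = 5
(¬x_3 → (x_3 ∧ x_2)) ∧ x_1 = 5 ∧ 4 = 4
(x_2 ∧ (x_2 → x_2)) ∧ ((¬x_3 → (x_3 ∧ x_2)) ∧ x_1) = 2 ∧ 4 = 2
x_3 → x_2 = 4 → 2 = 3
x_3 → x_2 = 4 → 2 = 3
(x_3 → x_2) ∧ (x_3 → x_2) = 3 ∧ 3 = 3
¬x_3 = ¬4 = 1
x_2 → ¬x_3 = 2 → 1 = 4
((x_3 → x_2) ∧ (x_3 → x_2)) ∨ (x_2 → ¬x_3) = 3 ∨ 4 = 4
x_1 ∨ x_2 = 4 ∨ 2 = 4
¬(x_1 ∨ x_2) = ¬4 = 1
(((x_3 → x_2) ∧ (x_3 → x_2)) ∨ (x_2 → ¬x_3)) ∨ ¬(x_1 ∨ x_2) = 4 ∨ 1 = 4
((x_2 ∧ (x_2 → x_2)) ∧ ((¬x_3 → (x_3 ∧ x_2)) ∧ x_1)) ∧ ((((x_3 → x_2) ∧ (x_3 → x_2)) ∨ (x_2 → ¬x_3)) ∨ ¬(x_1 ∨ x_2)) = 2 ∧ 4 = 2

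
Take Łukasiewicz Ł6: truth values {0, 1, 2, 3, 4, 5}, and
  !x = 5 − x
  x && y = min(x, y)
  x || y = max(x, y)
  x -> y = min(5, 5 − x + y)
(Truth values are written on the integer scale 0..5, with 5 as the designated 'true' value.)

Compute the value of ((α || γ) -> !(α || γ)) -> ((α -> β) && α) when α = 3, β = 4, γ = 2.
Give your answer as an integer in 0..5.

4

α || γ = 3 || 2 = 3
α || γ = 3 || 2 = 3
!(α || γ) = !3 = 2
(α || γ) -> !(α || γ) = 3 -> 2 = 4
α -> β = 3 -> 4 = 5
(α -> β) && α = 5 && 3 = 3
((α || γ) -> !(α || γ)) -> ((α -> β) && α) = 4 -> 3 = 4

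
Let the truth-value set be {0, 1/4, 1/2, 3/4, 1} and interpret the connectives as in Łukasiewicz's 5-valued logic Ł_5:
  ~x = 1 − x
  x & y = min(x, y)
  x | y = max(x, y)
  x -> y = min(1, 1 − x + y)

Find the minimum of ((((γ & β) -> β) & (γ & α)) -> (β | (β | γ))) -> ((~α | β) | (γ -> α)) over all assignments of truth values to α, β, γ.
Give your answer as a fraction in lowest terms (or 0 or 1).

1/2

Take α = 1/2, β = 0, γ = 1:
γ & β = 1 & 0 = 0
(γ & β) -> β = 0 -> 0 = 1
γ & α = 1 & 1/2 = 1/2
((γ & β) -> β) & (γ & α) = 1 & 1/2 = 1/2
β | γ = 0 | 1 = 1
β | (β | γ) = 0 | 1 = 1
(((γ & β) -> β) & (γ & α)) -> (β | (β | γ)) = 1/2 -> 1 = 1
~α = ~1/2 = 1/2
~α | β = 1/2 | 0 = 1/2
γ -> α = 1 -> 1/2 = 1/2
(~α | β) | (γ -> α) = 1/2 | 1/2 = 1/2
((((γ & β) -> β) & (γ & α)) -> (β | (β | γ))) -> ((~α | β) | (γ -> α)) = 1 -> 1/2 = 1/2
No assignment yields a value below 1/2, so this is the minimum.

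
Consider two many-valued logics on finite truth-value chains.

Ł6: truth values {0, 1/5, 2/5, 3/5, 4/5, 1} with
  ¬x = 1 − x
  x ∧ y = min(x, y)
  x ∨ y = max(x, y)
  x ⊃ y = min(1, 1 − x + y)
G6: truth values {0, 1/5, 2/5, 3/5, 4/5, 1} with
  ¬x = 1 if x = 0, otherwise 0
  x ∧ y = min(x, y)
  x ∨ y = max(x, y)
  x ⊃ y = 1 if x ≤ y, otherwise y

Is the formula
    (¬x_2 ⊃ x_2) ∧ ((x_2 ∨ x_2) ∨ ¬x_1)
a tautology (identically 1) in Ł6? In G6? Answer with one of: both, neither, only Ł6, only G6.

In Ł6: at x_1 = 0, x_2 = 0 the value is 0 — not a tautology.
In G6: at x_1 = 0, x_2 = 0 the value is 0 — not a tautology.

neither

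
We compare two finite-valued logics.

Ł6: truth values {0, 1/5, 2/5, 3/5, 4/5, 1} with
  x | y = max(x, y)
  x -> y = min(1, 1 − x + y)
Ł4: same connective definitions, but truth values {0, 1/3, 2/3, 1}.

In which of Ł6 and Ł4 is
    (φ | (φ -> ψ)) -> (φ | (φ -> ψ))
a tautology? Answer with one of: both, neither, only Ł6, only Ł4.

both

In Ł6: every assignment gives 1 — tautology.
In Ł4: every assignment gives 1 — tautology.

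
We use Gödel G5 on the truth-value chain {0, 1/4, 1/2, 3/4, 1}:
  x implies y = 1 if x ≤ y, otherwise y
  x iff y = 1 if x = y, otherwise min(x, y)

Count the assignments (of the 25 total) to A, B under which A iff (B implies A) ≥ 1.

15

value 1: 15 assignments (counts)
value 3/4: 4 assignments
value 1/2: 3 assignments
value 1/4: 2 assignments
value 0: 1 assignment
So 15 of the 25 assignments meet the threshold.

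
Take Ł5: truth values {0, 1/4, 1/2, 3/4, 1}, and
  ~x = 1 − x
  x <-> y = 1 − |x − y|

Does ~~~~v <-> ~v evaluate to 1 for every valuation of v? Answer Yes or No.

No

Counterexample: take v = 0.
~v = ~0 = 1
~~v = ~1 = 0
~~~v = ~0 = 1
~~~~v = ~1 = 0
~v = ~0 = 1
~~~~v <-> ~v = 0 <-> 1 = 0
This gives 0 ≠ 1.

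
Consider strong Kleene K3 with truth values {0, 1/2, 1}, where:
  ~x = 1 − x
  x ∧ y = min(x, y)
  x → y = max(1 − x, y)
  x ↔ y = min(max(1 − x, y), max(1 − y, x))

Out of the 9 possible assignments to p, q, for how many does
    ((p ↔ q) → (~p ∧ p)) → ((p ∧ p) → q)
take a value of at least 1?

p = 0, q = 0 ↦ 1  ≥
p = 0, q = 1/2 ↦ 1  ≥
p = 0, q = 1 ↦ 1  ≥
p = 1/2, q = 0 ↦ 1/2  <
p = 1/2, q = 1/2 ↦ 1/2  <
p = 1/2, q = 1 ↦ 1  ≥
p = 1, q = 0 ↦ 0  <
p = 1, q = 1/2 ↦ 1/2  <
p = 1, q = 1 ↦ 1  ≥
So 5 of the 9 assignments meet the threshold.

5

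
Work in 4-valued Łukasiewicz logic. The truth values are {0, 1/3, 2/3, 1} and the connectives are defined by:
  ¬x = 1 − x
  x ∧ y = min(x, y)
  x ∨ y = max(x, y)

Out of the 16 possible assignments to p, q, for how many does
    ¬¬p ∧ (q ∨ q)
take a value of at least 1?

1

p = 0, q = 0 ↦ 0  <
p = 0, q = 1/3 ↦ 0  <
p = 0, q = 2/3 ↦ 0  <
p = 0, q = 1 ↦ 0  <
p = 1/3, q = 0 ↦ 0  <
p = 1/3, q = 1/3 ↦ 1/3  <
p = 1/3, q = 2/3 ↦ 1/3  <
p = 1/3, q = 1 ↦ 1/3  <
p = 2/3, q = 0 ↦ 0  <
p = 2/3, q = 1/3 ↦ 1/3  <
p = 2/3, q = 2/3 ↦ 2/3  <
p = 2/3, q = 1 ↦ 2/3  <
p = 1, q = 0 ↦ 0  <
p = 1, q = 1/3 ↦ 1/3  <
p = 1, q = 2/3 ↦ 2/3  <
p = 1, q = 1 ↦ 1  ≥
So 1 of the 16 assignments meets the threshold.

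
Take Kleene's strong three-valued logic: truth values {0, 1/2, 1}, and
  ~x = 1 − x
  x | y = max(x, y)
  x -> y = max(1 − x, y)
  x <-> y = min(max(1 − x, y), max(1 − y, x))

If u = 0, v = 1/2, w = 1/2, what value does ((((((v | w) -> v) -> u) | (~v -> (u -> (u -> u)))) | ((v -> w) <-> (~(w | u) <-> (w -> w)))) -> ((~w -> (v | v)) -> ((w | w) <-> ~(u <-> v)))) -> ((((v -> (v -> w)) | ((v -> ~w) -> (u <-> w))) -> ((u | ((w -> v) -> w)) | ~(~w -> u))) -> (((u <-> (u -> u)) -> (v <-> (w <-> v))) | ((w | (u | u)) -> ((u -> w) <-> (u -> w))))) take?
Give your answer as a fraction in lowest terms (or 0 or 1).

1

v | w = 1/2 | 1/2 = 1/2
(v | w) -> v = 1/2 -> 1/2 = 1/2
((v | w) -> v) -> u = 1/2 -> 0 = 1/2
~v = ~1/2 = 1/2
u -> u = 0 -> 0 = 1
u -> (u -> u) = 0 -> 1 = 1
~v -> (u -> (u -> u)) = 1/2 -> 1 = 1
(((v | w) -> v) -> u) | (~v -> (u -> (u -> u))) = 1/2 | 1 = 1
v -> w = 1/2 -> 1/2 = 1/2
w | u = 1/2 | 0 = 1/2
~(w | u) = ~1/2 = 1/2
w -> w = 1/2 -> 1/2 = 1/2
~(w | u) <-> (w -> w) = 1/2 <-> 1/2 = 1/2
(v -> w) <-> (~(w | u) <-> (w -> w)) = 1/2 <-> 1/2 = 1/2
((((v | w) -> v) -> u) | (~v -> (u -> (u -> u)))) | ((v -> w) <-> (~(w | u) <-> (w -> w))) = 1 | 1/2 = 1
~w = ~1/2 = 1/2
v | v = 1/2 | 1/2 = 1/2
~w -> (v | v) = 1/2 -> 1/2 = 1/2
w | w = 1/2 | 1/2 = 1/2
u <-> v = 0 <-> 1/2 = 1/2
~(u <-> v) = ~1/2 = 1/2
(w | w) <-> ~(u <-> v) = 1/2 <-> 1/2 = 1/2
(~w -> (v | v)) -> ((w | w) <-> ~(u <-> v)) = 1/2 -> 1/2 = 1/2
(((((v | w) -> v) -> u) | (~v -> (u -> (u -> u)))) | ((v -> w) <-> (~(w | u) <-> (w -> w)))) -> ((~w -> (v | v)) -> ((w | w) <-> ~(u <-> v))) = 1 -> 1/2 = 1/2
v -> w = 1/2 -> 1/2 = 1/2
v -> (v -> w) = 1/2 -> 1/2 = 1/2
~w = ~1/2 = 1/2
v -> ~w = 1/2 -> 1/2 = 1/2
u <-> w = 0 <-> 1/2 = 1/2
(v -> ~w) -> (u <-> w) = 1/2 -> 1/2 = 1/2
(v -> (v -> w)) | ((v -> ~w) -> (u <-> w)) = 1/2 | 1/2 = 1/2
w -> v = 1/2 -> 1/2 = 1/2
(w -> v) -> w = 1/2 -> 1/2 = 1/2
u | ((w -> v) -> w) = 0 | 1/2 = 1/2
~w = ~1/2 = 1/2
~w -> u = 1/2 -> 0 = 1/2
~(~w -> u) = ~1/2 = 1/2
(u | ((w -> v) -> w)) | ~(~w -> u) = 1/2 | 1/2 = 1/2
((v -> (v -> w)) | ((v -> ~w) -> (u <-> w))) -> ((u | ((w -> v) -> w)) | ~(~w -> u)) = 1/2 -> 1/2 = 1/2
u -> u = 0 -> 0 = 1
u <-> (u -> u) = 0 <-> 1 = 0
w <-> v = 1/2 <-> 1/2 = 1/2
v <-> (w <-> v) = 1/2 <-> 1/2 = 1/2
(u <-> (u -> u)) -> (v <-> (w <-> v)) = 0 -> 1/2 = 1
u | u = 0 | 0 = 0
w | (u | u) = 1/2 | 0 = 1/2
u -> w = 0 -> 1/2 = 1
u -> w = 0 -> 1/2 = 1
(u -> w) <-> (u -> w) = 1 <-> 1 = 1
(w | (u | u)) -> ((u -> w) <-> (u -> w)) = 1/2 -> 1 = 1
((u <-> (u -> u)) -> (v <-> (w <-> v))) | ((w | (u | u)) -> ((u -> w) <-> (u -> w))) = 1 | 1 = 1
(((v -> (v -> w)) | ((v -> ~w) -> (u <-> w))) -> ((u | ((w -> v) -> w)) | ~(~w -> u))) -> (((u <-> (u -> u)) -> (v <-> (w <-> v))) | ((w | (u | u)) -> ((u -> w) <-> (u -> w)))) = 1/2 -> 1 = 1
((((((v | w) -> v) -> u) | (~v -> (u -> (u -> u)))) | ((v -> w) <-> (~(w | u) <-> (w -> w)))) -> ((~w -> (v | v)) -> ((w | w) <-> ~(u <-> v)))) -> ((((v -> (v -> w)) | ((v -> ~w) -> (u <-> w))) -> ((u | ((w -> v) -> w)) | ~(~w -> u))) -> (((u <-> (u -> u)) -> (v <-> (w <-> v))) | ((w | (u | u)) -> ((u -> w) <-> (u -> w))))) = 1/2 -> 1 = 1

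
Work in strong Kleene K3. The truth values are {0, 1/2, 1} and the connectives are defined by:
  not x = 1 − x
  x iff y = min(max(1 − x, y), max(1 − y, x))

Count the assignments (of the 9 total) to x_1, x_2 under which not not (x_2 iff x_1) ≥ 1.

2

x_1 = 0, x_2 = 0 ↦ 1  ≥
x_1 = 0, x_2 = 1/2 ↦ 1/2  <
x_1 = 0, x_2 = 1 ↦ 0  <
x_1 = 1/2, x_2 = 0 ↦ 1/2  <
x_1 = 1/2, x_2 = 1/2 ↦ 1/2  <
x_1 = 1/2, x_2 = 1 ↦ 1/2  <
x_1 = 1, x_2 = 0 ↦ 0  <
x_1 = 1, x_2 = 1/2 ↦ 1/2  <
x_1 = 1, x_2 = 1 ↦ 1  ≥
So 2 of the 9 assignments meet the threshold.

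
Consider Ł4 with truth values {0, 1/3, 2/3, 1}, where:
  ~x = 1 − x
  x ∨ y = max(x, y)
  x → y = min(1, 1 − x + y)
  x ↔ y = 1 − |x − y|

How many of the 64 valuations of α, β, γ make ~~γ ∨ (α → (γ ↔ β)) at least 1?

50

value 1: 50 assignments (counts)
value 2/3: 10 assignments
value 1/3: 3 assignments
value 0: 1 assignment
So 50 of the 64 assignments meet the threshold.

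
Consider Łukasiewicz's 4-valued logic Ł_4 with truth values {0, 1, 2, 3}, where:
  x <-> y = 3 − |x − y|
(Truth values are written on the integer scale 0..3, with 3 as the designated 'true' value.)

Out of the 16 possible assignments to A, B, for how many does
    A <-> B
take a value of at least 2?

10

A = 0, B = 0 ↦ 3  ≥
A = 0, B = 1 ↦ 2  ≥
A = 0, B = 2 ↦ 1  <
A = 0, B = 3 ↦ 0  <
A = 1, B = 0 ↦ 2  ≥
A = 1, B = 1 ↦ 3  ≥
A = 1, B = 2 ↦ 2  ≥
A = 1, B = 3 ↦ 1  <
A = 2, B = 0 ↦ 1  <
A = 2, B = 1 ↦ 2  ≥
A = 2, B = 2 ↦ 3  ≥
A = 2, B = 3 ↦ 2  ≥
A = 3, B = 0 ↦ 0  <
A = 3, B = 1 ↦ 1  <
A = 3, B = 2 ↦ 2  ≥
A = 3, B = 3 ↦ 3  ≥
So 10 of the 16 assignments meet the threshold.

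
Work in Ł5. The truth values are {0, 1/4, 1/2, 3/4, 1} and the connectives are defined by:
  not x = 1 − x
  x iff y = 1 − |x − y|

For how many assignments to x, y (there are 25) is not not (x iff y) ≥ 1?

value 1: 5 assignments (counts)
value 3/4: 8 assignments
value 1/2: 6 assignments
value 1/4: 4 assignments
value 0: 2 assignments
So 5 of the 25 assignments meet the threshold.

5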